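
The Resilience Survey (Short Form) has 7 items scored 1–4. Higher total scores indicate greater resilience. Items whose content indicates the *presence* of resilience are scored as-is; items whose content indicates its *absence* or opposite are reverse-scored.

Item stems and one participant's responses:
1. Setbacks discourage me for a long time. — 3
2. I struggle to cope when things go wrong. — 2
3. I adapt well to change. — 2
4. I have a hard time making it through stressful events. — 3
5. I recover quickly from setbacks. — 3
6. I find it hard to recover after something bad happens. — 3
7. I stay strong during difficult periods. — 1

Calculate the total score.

15

Items 1, 2, 4, 6 describe the absence/opposite of resilience → reverse-score.
on a 1–4 scale, reversed = 5 − raw.
  item 1: 5 − 3 = 2
  item 2: 5 − 2 = 3
  item 3: 2
  item 4: 5 − 3 = 2
  item 5: 3
  item 6: 5 − 3 = 2
  item 7: 1
Total = 2 + 3 + 2 + 2 + 3 + 2 + 1 = 15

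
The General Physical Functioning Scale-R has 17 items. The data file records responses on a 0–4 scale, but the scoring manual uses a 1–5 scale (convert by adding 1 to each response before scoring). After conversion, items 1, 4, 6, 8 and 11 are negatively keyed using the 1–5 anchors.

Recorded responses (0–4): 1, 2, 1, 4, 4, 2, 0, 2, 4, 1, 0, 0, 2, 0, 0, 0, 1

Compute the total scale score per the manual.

43

Convert to 1–5: 2, 3, 2, 5, 5, 3, 1, 3, 5, 2, 1, 1, 3, 1, 1, 1, 2
Reverse-coded (reversed = (1+5) − raw = 6 − raw):
  item 1: 6 − 2 = 4
  item 4: 6 − 5 = 1
  item 6: 6 − 3 = 3
  item 8: 6 − 3 = 3
  item 11: 6 − 1 = 5
Scored: 4, 3, 2, 1, 5, 3, 1, 3, 5, 2, 5, 1, 3, 1, 1, 1, 2
Total = 43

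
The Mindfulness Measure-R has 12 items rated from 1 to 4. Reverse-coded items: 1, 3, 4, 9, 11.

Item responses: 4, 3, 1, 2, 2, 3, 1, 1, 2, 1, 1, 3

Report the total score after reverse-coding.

Reversing items 1, 3, 4, 9, and 11 with 5 − raw:
Total = (5−4) + 3 + (5−1) + (5−2) + 2 + 3 + 1 + 1 + (5−2) + 1 + (5−1) + 3
      = 1 + 3 + 4 + 3 + 2 + 3 + 1 + 1 + 3 + 1 + 4 + 3 = 29

29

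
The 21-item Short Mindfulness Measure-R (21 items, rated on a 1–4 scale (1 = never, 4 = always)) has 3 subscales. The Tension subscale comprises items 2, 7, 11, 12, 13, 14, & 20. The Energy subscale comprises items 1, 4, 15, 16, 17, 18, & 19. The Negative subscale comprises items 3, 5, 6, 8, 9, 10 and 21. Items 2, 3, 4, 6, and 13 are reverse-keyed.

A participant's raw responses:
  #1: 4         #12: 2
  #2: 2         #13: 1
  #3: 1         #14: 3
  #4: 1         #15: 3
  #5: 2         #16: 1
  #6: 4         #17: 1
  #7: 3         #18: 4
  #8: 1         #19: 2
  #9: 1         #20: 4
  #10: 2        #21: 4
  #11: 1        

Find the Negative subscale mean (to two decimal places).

2.14

Negative items: 3, 5, 6, 8, 9, 10, 21.
Of these, items 3 & 6 are reverse-keyed; reversed = (1+4) − raw = 5 − raw.
  item 3: 5 − 1 = 4
  item 5: 2
  item 6: 5 − 4 = 1
  item 8: 1
  item 9: 1
  item 10: 2
  item 21: 4
Sum = 4 + 2 + 1 + 1 + 1 + 2 + 4 = 15
Mean = 15 / 7 = 2.14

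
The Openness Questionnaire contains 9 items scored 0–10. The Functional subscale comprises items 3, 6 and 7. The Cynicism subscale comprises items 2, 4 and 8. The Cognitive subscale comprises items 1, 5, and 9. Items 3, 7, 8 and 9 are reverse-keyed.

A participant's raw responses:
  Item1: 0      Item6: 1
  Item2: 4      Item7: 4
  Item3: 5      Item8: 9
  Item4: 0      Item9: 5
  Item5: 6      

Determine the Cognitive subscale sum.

Cognitive items: 1, 5, 9.
Of these, item 9 is reverse-keyed; on a 0–10 scale, reversed = 10 − raw.
  item 1: 0
  item 5: 6
  item 9: 10 − 5 = 5
Sum = 0 + 6 + 5 = 11

11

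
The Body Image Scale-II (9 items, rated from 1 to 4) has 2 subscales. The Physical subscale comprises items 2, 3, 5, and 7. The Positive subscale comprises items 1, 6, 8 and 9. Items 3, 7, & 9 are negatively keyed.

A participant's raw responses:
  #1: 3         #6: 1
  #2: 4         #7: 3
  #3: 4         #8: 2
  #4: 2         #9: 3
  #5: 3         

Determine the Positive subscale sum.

8

Positive items: 1, 6, 8, 9.
Of these, item 9 is negatively keyed; on a 1–4 scale, reversed = 5 − raw.
  item 1: 3
  item 6: 1
  item 8: 2
  item 9: 5 − 3 = 2
Sum = 3 + 1 + 2 + 2 = 8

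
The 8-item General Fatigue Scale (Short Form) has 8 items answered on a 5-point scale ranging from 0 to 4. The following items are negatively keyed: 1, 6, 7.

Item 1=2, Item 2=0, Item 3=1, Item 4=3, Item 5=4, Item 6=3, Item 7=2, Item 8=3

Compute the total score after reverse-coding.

16

Raw sum = 18. Negatively keyed items: 1, 6, 7; their raw sum = 7.
Each reversal replaces raw with 4 − raw, changing the total by 4 − 2·raw per item.
Total = 18 + 3·4 − 2·7 = 18 + 12 − 14 = 16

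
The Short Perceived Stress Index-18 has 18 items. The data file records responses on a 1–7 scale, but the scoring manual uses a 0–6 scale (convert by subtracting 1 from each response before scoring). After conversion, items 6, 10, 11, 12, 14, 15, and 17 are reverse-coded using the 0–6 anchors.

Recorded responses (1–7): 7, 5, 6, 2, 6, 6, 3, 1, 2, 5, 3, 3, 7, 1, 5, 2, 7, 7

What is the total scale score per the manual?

56

Convert to 0–6: 6, 4, 5, 1, 5, 5, 2, 0, 1, 4, 2, 2, 6, 0, 4, 1, 6, 6
Reverse-coded (reverse-coded value = 6 − response):
  item 6: 6 − 5 = 1
  item 10: 6 − 4 = 2
  item 11: 6 − 2 = 4
  item 12: 6 − 2 = 4
  item 14: 6 − 0 = 6
  item 15: 6 − 4 = 2
  item 17: 6 − 6 = 0
Scored: 6, 4, 5, 1, 5, 1, 2, 0, 1, 2, 4, 4, 6, 6, 2, 1, 0, 6
Total = 56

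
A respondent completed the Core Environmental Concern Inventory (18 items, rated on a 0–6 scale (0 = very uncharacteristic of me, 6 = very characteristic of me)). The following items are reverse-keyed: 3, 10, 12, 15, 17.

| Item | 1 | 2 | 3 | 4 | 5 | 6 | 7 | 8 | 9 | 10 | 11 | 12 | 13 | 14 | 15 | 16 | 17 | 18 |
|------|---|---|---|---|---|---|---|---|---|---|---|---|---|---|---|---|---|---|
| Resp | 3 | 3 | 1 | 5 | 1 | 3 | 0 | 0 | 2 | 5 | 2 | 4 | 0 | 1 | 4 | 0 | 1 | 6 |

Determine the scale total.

41

Reversing items 3, 10, 12, 15, & 17 with 6 − raw:
Total = 3 + 3 + (6−1) + 5 + 1 + 3 + 0 + 0 + 2 + (6−5) + 2 + (6−4) + 0 + 1 + (6−4) + 0 + (6−1) + 6
      = 3 + 3 + 5 + 5 + 1 + 3 + 0 + 0 + 2 + 1 + 2 + 2 + 0 + 1 + 2 + 0 + 5 + 6 = 41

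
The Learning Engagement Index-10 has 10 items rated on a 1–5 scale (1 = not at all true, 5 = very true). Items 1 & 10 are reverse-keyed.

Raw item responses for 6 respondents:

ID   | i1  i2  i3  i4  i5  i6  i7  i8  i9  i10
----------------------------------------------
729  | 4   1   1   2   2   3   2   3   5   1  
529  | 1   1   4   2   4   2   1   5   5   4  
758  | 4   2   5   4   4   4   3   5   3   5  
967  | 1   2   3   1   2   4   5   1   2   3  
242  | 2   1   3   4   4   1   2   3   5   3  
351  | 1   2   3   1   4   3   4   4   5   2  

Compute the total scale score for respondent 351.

35

Respondent 351 raw: 1, 2, 3, 1, 4, 3, 4, 4, 5, 2.
Reverse-coded (reverse-coded value = 6 − response):
  item 1: 6 − 1 = 5
  item 2: 2
  item 3: 3
  item 4: 1
  item 5: 4
  item 6: 3
  item 7: 4
  item 8: 4
  item 9: 5
  item 10: 6 − 2 = 4
Sum = 5 + 2 + 3 + 1 + 4 + 3 + 4 + 4 + 5 + 4 = 35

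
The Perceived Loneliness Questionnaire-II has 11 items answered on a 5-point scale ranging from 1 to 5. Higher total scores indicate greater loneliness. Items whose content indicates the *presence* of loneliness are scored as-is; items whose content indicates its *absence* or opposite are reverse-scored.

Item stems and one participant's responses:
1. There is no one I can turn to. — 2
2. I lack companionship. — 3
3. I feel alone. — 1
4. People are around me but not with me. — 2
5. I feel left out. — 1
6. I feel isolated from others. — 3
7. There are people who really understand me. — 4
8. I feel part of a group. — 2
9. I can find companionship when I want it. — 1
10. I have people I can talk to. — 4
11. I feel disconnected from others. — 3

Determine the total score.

28

Items 7, 8, 9, 10 describe the absence/opposite of loneliness → reverse-score.
reversed = (1+5) − raw = 6 − raw.
  item 1: 2
  item 2: 3
  item 3: 1
  item 4: 2
  item 5: 1
  item 6: 3
  item 7: 6 − 4 = 2
  item 8: 6 − 2 = 4
  item 9: 6 − 1 = 5
  item 10: 6 − 4 = 2
  item 11: 3
Total = 2 + 3 + 1 + 2 + 1 + 3 + 2 + 4 + 5 + 2 + 3 = 28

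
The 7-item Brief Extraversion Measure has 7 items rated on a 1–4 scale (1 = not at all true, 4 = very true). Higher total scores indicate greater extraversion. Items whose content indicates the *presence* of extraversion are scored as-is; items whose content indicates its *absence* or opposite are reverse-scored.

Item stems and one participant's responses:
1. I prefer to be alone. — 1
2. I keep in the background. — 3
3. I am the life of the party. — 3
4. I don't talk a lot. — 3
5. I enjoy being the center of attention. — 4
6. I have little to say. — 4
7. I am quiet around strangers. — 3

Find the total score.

Items 1, 2, 4, 6, 7 describe the absence/opposite of extraversion → reverse-score.
reverse-coded value = 5 − response.
  item 1: 5 − 1 = 4
  item 2: 5 − 3 = 2
  item 3: 3
  item 4: 5 − 3 = 2
  item 5: 4
  item 6: 5 − 4 = 1
  item 7: 5 − 3 = 2
Total = 4 + 2 + 3 + 2 + 4 + 1 + 2 = 18

18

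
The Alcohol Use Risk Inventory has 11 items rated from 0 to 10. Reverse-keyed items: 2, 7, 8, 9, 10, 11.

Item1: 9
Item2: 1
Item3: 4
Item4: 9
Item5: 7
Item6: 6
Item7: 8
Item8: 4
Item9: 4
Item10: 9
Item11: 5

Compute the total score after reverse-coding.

Reverse-keyed items use 10 − raw:
  item 2: 10 − 1 = 9
  item 7: 10 − 8 = 2
  item 8: 10 − 4 = 6
  item 9: 10 − 4 = 6
  item 10: 10 − 9 = 1
  item 11: 10 − 5 = 5
Scored responses: 9, 9, 4, 9, 7, 6, 2, 6, 6, 1, 5
Total = 9 + 9 + 4 + 9 + 7 + 6 + 2 + 6 + 6 + 1 + 5 = 64

64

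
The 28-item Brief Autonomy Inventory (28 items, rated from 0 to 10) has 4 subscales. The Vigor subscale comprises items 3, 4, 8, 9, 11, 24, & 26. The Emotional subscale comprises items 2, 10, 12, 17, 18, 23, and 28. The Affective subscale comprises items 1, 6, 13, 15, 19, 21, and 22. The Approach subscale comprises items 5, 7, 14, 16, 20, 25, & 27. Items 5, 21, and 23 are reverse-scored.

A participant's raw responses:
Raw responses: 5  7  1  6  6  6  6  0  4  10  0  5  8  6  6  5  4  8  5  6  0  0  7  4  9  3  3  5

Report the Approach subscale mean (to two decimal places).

Approach items: 5, 7, 14, 16, 20, 25, 27.
Of these, item 5 is reverse-scored; on a 0–10 scale, reversed = 10 − raw.
  item 5: 10 − 6 = 4
  item 7: 6
  item 14: 6
  item 16: 5
  item 20: 6
  item 25: 9
  item 27: 3
Sum = 4 + 6 + 6 + 5 + 6 + 9 + 3 = 39
Mean = 39 / 7 = 5.57

5.57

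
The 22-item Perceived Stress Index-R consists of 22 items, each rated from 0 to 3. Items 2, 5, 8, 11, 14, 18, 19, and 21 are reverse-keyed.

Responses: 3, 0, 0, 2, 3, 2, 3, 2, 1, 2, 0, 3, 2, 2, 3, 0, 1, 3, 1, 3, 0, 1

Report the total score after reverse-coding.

39

Reverse-coded items (reverse-coded value = 3 − response):
  item 2: 3 − 0 = 3
  item 5: 3 − 3 = 0
  item 8: 3 − 2 = 1
  item 11: 3 − 0 = 3
  item 14: 3 − 2 = 1
  item 18: 3 − 3 = 0
  item 19: 3 − 1 = 2
  item 21: 3 − 0 = 3
Scored responses: 3, 3, 0, 2, 0, 2, 3, 1, 1, 2, 3, 3, 2, 1, 3, 0, 1, 0, 2, 3, 3, 1
Total = 3 + 3 + 0 + 2 + 0 + 2 + 3 + 1 + 1 + 2 + 3 + 3 + 2 + 1 + 3 + 0 + 1 + 0 + 2 + 3 + 3 + 1 = 39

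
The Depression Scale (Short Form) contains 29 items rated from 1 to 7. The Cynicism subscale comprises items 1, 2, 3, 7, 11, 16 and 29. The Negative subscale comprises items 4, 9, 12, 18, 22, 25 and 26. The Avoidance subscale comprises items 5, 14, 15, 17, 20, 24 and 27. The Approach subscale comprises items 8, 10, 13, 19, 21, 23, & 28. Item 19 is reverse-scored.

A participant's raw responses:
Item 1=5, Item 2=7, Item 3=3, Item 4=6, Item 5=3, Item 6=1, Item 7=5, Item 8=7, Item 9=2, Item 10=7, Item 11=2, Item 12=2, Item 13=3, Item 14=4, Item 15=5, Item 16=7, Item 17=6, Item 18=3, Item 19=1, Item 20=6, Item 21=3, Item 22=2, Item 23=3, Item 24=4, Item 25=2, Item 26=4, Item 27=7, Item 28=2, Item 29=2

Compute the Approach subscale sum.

Approach items: 8, 10, 13, 19, 21, 23, 28.
Of these, item 19 is reverse-scored; on a 1–7 scale, reversed = 8 − raw.
  item 8: 7
  item 10: 7
  item 13: 3
  item 19: 8 − 1 = 7
  item 21: 3
  item 23: 3
  item 28: 2
Sum = 7 + 7 + 3 + 7 + 3 + 3 + 2 = 32

32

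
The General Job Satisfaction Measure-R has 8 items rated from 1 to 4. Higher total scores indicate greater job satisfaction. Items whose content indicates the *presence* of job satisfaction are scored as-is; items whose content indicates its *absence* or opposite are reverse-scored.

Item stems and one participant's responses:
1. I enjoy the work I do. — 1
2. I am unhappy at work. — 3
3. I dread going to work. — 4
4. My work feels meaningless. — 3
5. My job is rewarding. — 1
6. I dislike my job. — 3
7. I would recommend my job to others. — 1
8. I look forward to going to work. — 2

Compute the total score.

Items 2, 3, 4, 6 describe the absence/opposite of job satisfaction → reverse-score.
reversed = (1+4) − raw = 5 − raw.
  item 1: 1
  item 2: 5 − 3 = 2
  item 3: 5 − 4 = 1
  item 4: 5 − 3 = 2
  item 5: 1
  item 6: 5 − 3 = 2
  item 7: 1
  item 8: 2
Total = 1 + 2 + 1 + 2 + 1 + 2 + 1 + 2 = 12

12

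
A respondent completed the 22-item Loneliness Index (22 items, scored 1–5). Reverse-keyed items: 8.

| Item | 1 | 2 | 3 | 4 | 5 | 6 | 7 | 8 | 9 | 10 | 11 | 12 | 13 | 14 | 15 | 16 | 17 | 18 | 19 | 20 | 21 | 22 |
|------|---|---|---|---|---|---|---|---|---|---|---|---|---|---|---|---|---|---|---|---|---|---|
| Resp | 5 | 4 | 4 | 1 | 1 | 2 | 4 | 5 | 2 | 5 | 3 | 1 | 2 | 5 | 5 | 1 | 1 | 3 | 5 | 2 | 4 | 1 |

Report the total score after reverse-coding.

Reversing item 8 with 6 − raw:
Total = 5 + 4 + 4 + 1 + 1 + 2 + 4 + (6−5) + 2 + 5 + 3 + 1 + 2 + 5 + 5 + 1 + 1 + 3 + 5 + 2 + 4 + 1
      = 5 + 4 + 4 + 1 + 1 + 2 + 4 + 1 + 2 + 5 + 3 + 1 + 2 + 5 + 5 + 1 + 1 + 3 + 5 + 2 + 4 + 1 = 62

62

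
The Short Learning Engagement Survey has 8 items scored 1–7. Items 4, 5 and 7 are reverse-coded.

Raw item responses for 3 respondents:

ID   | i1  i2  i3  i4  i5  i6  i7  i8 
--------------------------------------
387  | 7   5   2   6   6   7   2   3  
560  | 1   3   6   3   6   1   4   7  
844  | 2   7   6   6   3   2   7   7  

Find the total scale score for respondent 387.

34

Respondent 387 raw: 7, 5, 2, 6, 6, 7, 2, 3.
Reverse-coded (reverse-coded value = 8 − response):
  item 1: 7
  item 2: 5
  item 3: 2
  item 4: 8 − 6 = 2
  item 5: 8 − 6 = 2
  item 6: 7
  item 7: 8 − 2 = 6
  item 8: 3
Sum = 7 + 5 + 2 + 2 + 2 + 7 + 6 + 3 = 34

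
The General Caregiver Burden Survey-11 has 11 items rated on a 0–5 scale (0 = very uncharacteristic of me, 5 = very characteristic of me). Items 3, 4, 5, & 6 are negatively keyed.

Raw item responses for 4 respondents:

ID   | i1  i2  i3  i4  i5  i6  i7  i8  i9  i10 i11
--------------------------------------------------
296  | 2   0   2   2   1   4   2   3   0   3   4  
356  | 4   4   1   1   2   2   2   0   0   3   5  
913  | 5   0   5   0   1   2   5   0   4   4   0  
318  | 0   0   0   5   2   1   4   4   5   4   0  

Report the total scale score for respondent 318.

Respondent 318 raw: 0, 0, 0, 5, 2, 1, 4, 4, 5, 4, 0.
Reverse-coded (on a 0–5 scale, reversed = 5 − raw):
  item 1: 0
  item 2: 0
  item 3: 5 − 0 = 5
  item 4: 5 − 5 = 0
  item 5: 5 − 2 = 3
  item 6: 5 − 1 = 4
  item 7: 4
  item 8: 4
  item 9: 5
  item 10: 4
  item 11: 0
Sum = 0 + 0 + 5 + 0 + 3 + 4 + 4 + 4 + 5 + 4 + 0 = 29

29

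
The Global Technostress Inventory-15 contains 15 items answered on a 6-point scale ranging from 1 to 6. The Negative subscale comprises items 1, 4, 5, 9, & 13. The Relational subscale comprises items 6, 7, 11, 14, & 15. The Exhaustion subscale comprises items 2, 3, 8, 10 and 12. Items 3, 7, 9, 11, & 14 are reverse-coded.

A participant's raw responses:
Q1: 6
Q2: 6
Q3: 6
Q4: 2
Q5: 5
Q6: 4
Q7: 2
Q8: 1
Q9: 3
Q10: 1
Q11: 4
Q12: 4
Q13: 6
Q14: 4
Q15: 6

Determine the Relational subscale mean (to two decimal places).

Relational items: 6, 7, 11, 14, 15.
Of these, items 7, 11 and 14 are reverse-coded; reverse-coded value = 7 − response.
  item 6: 4
  item 7: 7 − 2 = 5
  item 11: 7 − 4 = 3
  item 14: 7 − 4 = 3
  item 15: 6
Sum = 4 + 5 + 3 + 3 + 6 = 21
Mean = 21 / 5 = 4.20

4.20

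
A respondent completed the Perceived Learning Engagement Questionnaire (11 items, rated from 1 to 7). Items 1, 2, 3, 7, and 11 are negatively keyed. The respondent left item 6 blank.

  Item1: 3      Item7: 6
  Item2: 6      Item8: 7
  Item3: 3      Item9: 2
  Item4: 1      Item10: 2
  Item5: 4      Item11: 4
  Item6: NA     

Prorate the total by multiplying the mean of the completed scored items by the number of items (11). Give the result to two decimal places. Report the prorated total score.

37.40

Reverse-coded (on a 1–7 scale, reversed = 8 − raw):
  item 1: 8 − 3 = 5
  item 2: 8 − 6 = 2
  item 3: 8 − 3 = 5
  item 7: 8 − 6 = 2
  item 11: 8 − 4 = 4
Completed scored items (10 of 11): 5, 2, 5, 1, 4, 2, 7, 2, 2, 4; sum = 34.
Person mean = 34 / 10 ≈ 3.4000
Prorated total = (34 / 10) × 11 = 37.40 (to 2 dp)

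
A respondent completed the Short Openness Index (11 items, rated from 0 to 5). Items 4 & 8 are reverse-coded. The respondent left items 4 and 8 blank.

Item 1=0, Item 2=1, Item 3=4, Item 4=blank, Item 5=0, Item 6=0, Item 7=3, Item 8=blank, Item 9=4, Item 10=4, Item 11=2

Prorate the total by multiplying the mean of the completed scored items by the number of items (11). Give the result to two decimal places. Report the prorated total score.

Reverse-coded (on a 0–5 scale, reversed = 5 − raw):
Completed scored items (9 of 11): 0, 1, 4, 0, 0, 3, 4, 4, 2; sum = 18.
Person mean = 18 / 9 ≈ 2.0000
Prorated total = (18 / 9) × 11 = 22.00 (to 2 dp)

22.00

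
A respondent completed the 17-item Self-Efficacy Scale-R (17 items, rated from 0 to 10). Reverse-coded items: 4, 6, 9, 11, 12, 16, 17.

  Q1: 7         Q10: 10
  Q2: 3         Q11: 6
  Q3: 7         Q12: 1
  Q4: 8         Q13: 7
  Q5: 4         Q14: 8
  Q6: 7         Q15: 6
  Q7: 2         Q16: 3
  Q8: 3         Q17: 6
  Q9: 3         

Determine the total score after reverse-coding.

93

Reversing items 4, 6, 9, 11, 12, 16 and 17 with 10 − raw:
Total = 7 + 3 + 7 + (10−8) + 4 + (10−7) + 2 + 3 + (10−3) + 10 + (10−6) + (10−1) + 7 + 8 + 6 + (10−3) + (10−6)
      = 7 + 3 + 7 + 2 + 4 + 3 + 2 + 3 + 7 + 10 + 4 + 9 + 7 + 8 + 6 + 7 + 4 = 93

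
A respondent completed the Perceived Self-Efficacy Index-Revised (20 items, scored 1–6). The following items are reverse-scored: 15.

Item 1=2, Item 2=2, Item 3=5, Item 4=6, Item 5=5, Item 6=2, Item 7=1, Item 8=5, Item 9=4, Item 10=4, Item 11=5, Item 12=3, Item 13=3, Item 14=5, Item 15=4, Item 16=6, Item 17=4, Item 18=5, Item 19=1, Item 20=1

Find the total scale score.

72

Reverse-coded items (reversed = (1+6) − raw = 7 − raw):
  item 15: 7 − 4 = 3
After reverse-coding: 2, 2, 5, 6, 5, 2, 1, 5, 4, 4, 5, 3, 3, 5, 3, 6, 4, 5, 1, 1
Total = 2 + 2 + 5 + 6 + 5 + 2 + 1 + 5 + 4 + 4 + 5 + 3 + 3 + 5 + 3 + 6 + 4 + 5 + 1 + 1 = 72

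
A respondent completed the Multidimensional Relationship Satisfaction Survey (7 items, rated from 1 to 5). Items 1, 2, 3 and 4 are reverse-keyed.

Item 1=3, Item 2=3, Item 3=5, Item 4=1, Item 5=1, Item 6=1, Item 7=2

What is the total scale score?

Raw sum = 16. Reverse-keyed items: 1, 2, 3, 4; their raw sum = 12.
Each reversal replaces raw with 6 − raw, changing the total by 6 − 2·raw per item.
Total = 16 + 4·6 − 2·12 = 16 + 24 − 24 = 16

16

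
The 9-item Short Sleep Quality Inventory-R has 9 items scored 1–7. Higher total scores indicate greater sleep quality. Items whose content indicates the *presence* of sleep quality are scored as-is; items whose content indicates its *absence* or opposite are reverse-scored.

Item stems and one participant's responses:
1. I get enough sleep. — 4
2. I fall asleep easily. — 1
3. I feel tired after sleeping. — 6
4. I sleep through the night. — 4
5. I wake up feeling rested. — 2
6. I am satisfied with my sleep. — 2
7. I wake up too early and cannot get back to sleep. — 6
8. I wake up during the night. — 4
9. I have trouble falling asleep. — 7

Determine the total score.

22

Items 3, 7, 8, 9 describe the absence/opposite of sleep quality → reverse-score.
on a 1–7 scale, reversed = 8 − raw.
  item 1: 4
  item 2: 1
  item 3: 8 − 6 = 2
  item 4: 4
  item 5: 2
  item 6: 2
  item 7: 8 − 6 = 2
  item 8: 8 − 4 = 4
  item 9: 8 − 7 = 1
Total = 4 + 1 + 2 + 4 + 2 + 2 + 2 + 4 + 1 = 22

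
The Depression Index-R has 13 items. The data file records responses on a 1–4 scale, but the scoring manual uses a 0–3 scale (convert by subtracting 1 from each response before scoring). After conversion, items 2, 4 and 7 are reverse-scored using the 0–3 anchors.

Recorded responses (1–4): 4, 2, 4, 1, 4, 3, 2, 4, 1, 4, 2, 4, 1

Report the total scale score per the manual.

28

Convert to 0–3: 3, 1, 3, 0, 3, 2, 1, 3, 0, 3, 1, 3, 0
Reverse-coded (on a 0–3 scale, reversed = 3 − raw):
  item 2: 3 − 1 = 2
  item 4: 3 − 0 = 3
  item 7: 3 − 1 = 2
Scored: 3, 2, 3, 3, 3, 2, 2, 3, 0, 3, 1, 3, 0
Total = 28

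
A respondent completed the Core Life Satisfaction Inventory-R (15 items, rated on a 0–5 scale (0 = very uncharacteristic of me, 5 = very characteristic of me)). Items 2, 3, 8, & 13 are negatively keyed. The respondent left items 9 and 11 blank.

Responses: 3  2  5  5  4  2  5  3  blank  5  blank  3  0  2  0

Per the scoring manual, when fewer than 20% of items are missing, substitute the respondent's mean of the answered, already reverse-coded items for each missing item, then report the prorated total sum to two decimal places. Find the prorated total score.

Reverse-coded (reverse-coded value = 5 − response):
  item 2: 5 − 2 = 3
  item 3: 5 − 5 = 0
  item 8: 5 − 3 = 2
  item 13: 5 − 0 = 5
Completed scored items (13 of 15): 3, 3, 0, 5, 4, 2, 5, 2, 5, 3, 5, 2, 0; sum = 39.
Person mean = 39 / 13 ≈ 3.0000
Prorated total = (39 / 13) × 15 = 45.00 (to 2 dp)

45.00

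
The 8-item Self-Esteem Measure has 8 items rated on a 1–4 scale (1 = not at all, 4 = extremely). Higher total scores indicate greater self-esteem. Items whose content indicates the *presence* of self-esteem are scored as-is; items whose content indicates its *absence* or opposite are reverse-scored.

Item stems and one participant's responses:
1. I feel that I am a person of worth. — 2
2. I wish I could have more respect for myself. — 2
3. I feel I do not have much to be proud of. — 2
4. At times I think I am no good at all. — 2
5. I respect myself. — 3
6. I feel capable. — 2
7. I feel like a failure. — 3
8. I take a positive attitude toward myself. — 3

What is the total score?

21

Items 2, 3, 4, 7 describe the absence/opposite of self-esteem → reverse-score.
reversed = (1+4) − raw = 5 − raw.
  item 1: 2
  item 2: 5 − 2 = 3
  item 3: 5 − 2 = 3
  item 4: 5 − 2 = 3
  item 5: 3
  item 6: 2
  item 7: 5 − 3 = 2
  item 8: 3
Total = 2 + 3 + 3 + 3 + 3 + 2 + 2 + 3 = 21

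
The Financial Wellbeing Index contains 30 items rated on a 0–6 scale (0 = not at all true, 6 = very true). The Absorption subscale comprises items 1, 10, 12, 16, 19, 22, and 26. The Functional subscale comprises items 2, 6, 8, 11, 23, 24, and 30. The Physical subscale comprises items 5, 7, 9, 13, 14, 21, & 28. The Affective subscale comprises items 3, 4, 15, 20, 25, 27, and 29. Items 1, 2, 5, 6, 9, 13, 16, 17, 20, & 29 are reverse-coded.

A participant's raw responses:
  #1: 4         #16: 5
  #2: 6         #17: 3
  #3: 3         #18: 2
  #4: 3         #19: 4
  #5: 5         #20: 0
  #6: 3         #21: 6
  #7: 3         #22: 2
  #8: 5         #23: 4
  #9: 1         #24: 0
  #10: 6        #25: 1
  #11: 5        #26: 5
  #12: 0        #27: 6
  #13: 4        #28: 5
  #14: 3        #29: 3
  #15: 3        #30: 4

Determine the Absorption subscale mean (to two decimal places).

2.86

Absorption items: 1, 10, 12, 16, 19, 22, 26.
Of these, items 1 and 16 are reverse-coded; reversed = (0+6) − raw = 6 − raw.
  item 1: 6 − 4 = 2
  item 10: 6
  item 12: 0
  item 16: 6 − 5 = 1
  item 19: 4
  item 22: 2
  item 26: 5
Sum = 2 + 6 + 0 + 1 + 4 + 2 + 5 = 20
Mean = 20 / 7 = 2.86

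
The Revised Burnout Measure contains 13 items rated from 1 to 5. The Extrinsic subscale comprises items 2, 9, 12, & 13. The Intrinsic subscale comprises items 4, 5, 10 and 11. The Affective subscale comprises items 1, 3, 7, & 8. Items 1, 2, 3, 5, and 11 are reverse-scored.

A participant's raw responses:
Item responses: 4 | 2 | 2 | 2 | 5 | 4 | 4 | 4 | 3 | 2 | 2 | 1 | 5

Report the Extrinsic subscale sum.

Extrinsic items: 2, 9, 12, 13.
Of these, item 2 is reverse-scored; on a 1–5 scale, reversed = 6 − raw.
  item 2: 6 − 2 = 4
  item 9: 3
  item 12: 1
  item 13: 5
Sum = 4 + 3 + 1 + 5 = 13

13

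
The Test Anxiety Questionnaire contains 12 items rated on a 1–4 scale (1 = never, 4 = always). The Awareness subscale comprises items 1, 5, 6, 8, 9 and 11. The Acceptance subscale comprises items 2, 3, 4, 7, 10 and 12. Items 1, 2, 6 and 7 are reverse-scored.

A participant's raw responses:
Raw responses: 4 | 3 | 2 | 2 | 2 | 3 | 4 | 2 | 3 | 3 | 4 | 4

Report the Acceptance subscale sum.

Acceptance items: 2, 3, 4, 7, 10, 12.
Of these, items 2 and 7 are reverse-scored; reversed = (1+4) − raw = 5 − raw.
  item 2: 5 − 3 = 2
  item 3: 2
  item 4: 2
  item 7: 5 − 4 = 1
  item 10: 3
  item 12: 4
Sum = 2 + 2 + 2 + 1 + 3 + 4 = 14

14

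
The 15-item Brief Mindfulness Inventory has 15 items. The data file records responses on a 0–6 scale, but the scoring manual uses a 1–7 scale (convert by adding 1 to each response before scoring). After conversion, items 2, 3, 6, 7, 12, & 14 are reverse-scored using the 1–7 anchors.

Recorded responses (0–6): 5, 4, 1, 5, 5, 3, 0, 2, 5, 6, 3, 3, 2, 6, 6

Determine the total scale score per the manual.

Convert to 1–7: 6, 5, 2, 6, 6, 4, 1, 3, 6, 7, 4, 4, 3, 7, 7
Reverse-coded (on a 1–7 scale, reversed = 8 − raw):
  item 2: 8 − 5 = 3
  item 3: 8 − 2 = 6
  item 6: 8 − 4 = 4
  item 7: 8 − 1 = 7
  item 12: 8 − 4 = 4
  item 14: 8 − 7 = 1
Scored: 6, 3, 6, 6, 6, 4, 7, 3, 6, 7, 4, 4, 3, 1, 7
Total = 73

73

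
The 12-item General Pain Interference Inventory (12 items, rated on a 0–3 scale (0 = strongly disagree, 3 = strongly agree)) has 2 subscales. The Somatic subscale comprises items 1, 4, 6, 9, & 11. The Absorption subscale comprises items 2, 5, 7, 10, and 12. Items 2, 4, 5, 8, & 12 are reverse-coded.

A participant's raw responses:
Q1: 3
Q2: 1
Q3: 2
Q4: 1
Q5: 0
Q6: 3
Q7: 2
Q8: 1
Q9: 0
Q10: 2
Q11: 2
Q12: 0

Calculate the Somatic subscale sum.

10

Somatic items: 1, 4, 6, 9, 11.
Of these, item 4 is reverse-coded; on a 0–3 scale, reversed = 3 − raw.
  item 1: 3
  item 4: 3 − 1 = 2
  item 6: 3
  item 9: 0
  item 11: 2
Sum = 3 + 2 + 3 + 0 + 2 = 10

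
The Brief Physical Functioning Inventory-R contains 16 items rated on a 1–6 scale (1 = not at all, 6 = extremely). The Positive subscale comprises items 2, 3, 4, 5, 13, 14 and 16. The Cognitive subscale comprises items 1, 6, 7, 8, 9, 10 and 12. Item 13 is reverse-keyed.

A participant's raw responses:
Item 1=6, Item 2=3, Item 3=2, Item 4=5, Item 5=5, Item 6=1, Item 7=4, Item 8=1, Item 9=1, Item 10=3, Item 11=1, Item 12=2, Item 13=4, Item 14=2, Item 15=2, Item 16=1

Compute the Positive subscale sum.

21

Positive items: 2, 3, 4, 5, 13, 14, 16.
Of these, item 13 is reverse-keyed; on a 1–6 scale, reversed = 7 − raw.
  item 2: 3
  item 3: 2
  item 4: 5
  item 5: 5
  item 13: 7 − 4 = 3
  item 14: 2
  item 16: 1
Sum = 3 + 2 + 5 + 5 + 3 + 2 + 1 = 21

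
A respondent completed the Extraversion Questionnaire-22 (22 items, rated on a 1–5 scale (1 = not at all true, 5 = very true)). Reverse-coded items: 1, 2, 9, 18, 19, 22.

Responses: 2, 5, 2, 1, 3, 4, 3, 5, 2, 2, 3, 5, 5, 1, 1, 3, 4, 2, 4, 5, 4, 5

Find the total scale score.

67

Reversing items 1, 2, 9, 18, 19 and 22 with 6 − raw:
Total = (6−2) + (6−5) + 2 + 1 + 3 + 4 + 3 + 5 + (6−2) + 2 + 3 + 5 + 5 + 1 + 1 + 3 + 4 + (6−2) + (6−4) + 5 + 4 + (6−5)
      = 4 + 1 + 2 + 1 + 3 + 4 + 3 + 5 + 4 + 2 + 3 + 5 + 5 + 1 + 1 + 3 + 4 + 4 + 2 + 5 + 4 + 1 = 67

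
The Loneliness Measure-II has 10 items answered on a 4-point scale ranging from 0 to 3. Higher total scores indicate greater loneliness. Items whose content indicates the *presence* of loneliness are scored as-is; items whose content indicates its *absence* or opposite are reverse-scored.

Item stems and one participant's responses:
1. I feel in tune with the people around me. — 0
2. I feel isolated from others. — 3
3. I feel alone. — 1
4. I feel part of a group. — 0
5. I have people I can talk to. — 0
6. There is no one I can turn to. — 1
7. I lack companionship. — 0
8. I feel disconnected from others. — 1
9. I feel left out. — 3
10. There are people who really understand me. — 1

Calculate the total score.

20

Items 1, 4, 5, 10 describe the absence/opposite of loneliness → reverse-score.
reversed = (0+3) − raw = 3 − raw.
  item 1: 3 − 0 = 3
  item 2: 3
  item 3: 1
  item 4: 3 − 0 = 3
  item 5: 3 − 0 = 3
  item 6: 1
  item 7: 0
  item 8: 1
  item 9: 3
  item 10: 3 − 1 = 2
Total = 3 + 3 + 1 + 3 + 3 + 1 + 0 + 1 + 3 + 2 = 20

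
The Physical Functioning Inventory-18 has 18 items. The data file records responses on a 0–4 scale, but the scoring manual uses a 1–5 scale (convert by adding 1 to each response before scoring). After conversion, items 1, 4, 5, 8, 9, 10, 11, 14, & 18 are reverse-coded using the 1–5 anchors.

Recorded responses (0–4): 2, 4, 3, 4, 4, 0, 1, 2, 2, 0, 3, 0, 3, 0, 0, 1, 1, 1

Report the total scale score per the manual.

49

Convert to 1–5: 3, 5, 4, 5, 5, 1, 2, 3, 3, 1, 4, 1, 4, 1, 1, 2, 2, 2
Reverse-coded (reversed = (1+5) − raw = 6 − raw):
  item 1: 6 − 3 = 3
  item 4: 6 − 5 = 1
  item 5: 6 − 5 = 1
  item 8: 6 − 3 = 3
  item 9: 6 − 3 = 3
  item 10: 6 − 1 = 5
  item 11: 6 − 4 = 2
  item 14: 6 − 1 = 5
  item 18: 6 − 2 = 4
Scored: 3, 5, 4, 1, 1, 1, 2, 3, 3, 5, 2, 1, 4, 5, 1, 2, 2, 4
Total = 49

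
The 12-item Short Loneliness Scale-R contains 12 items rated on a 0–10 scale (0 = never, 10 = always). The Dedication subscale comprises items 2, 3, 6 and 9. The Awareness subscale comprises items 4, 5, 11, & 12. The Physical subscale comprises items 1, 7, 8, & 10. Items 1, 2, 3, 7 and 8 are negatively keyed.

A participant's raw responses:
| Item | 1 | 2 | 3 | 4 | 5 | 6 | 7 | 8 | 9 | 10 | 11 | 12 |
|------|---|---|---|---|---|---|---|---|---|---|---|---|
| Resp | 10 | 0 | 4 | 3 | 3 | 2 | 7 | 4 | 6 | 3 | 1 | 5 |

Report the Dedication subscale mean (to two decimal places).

Dedication items: 2, 3, 6, 9.
Of these, items 2 and 3 are negatively keyed; reversed = (0+10) − raw = 10 − raw.
  item 2: 10 − 0 = 10
  item 3: 10 − 4 = 6
  item 6: 2
  item 9: 6
Sum = 10 + 6 + 2 + 6 = 24
Mean = 24 / 4 = 6.00

6.00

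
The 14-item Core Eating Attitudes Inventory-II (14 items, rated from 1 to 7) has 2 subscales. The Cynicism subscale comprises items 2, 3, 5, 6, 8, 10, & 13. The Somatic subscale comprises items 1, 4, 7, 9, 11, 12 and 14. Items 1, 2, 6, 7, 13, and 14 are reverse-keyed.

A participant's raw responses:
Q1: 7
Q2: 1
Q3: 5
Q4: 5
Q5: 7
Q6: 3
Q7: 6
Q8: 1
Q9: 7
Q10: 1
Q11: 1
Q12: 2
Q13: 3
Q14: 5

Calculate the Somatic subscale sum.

Somatic items: 1, 4, 7, 9, 11, 12, 14.
Of these, items 1, 7 and 14 are reverse-keyed; reverse-coded value = 8 − response.
  item 1: 8 − 7 = 1
  item 4: 5
  item 7: 8 − 6 = 2
  item 9: 7
  item 11: 1
  item 12: 2
  item 14: 8 − 5 = 3
Sum = 1 + 5 + 2 + 7 + 1 + 2 + 3 = 21

21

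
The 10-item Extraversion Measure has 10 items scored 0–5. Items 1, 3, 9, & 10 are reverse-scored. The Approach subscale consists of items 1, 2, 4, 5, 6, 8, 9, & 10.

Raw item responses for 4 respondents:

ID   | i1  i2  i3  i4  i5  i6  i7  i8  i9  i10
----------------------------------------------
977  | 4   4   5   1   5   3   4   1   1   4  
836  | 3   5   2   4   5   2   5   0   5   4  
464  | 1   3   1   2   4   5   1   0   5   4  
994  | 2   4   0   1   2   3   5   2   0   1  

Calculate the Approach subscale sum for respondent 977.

20

Respondent 977 raw: 4, 4, 5, 1, 5, 3, 4, 1, 1, 4.
Approach items: 1, 2, 4, 5, 6, 8, 9, 10.
Reverse-coded (reverse-coded value = 5 − response):
  item 1: 5 − 4 = 1
  item 2: 4
  item 4: 1
  item 5: 5
  item 6: 3
  item 8: 1
  item 9: 5 − 1 = 4
  item 10: 5 − 4 = 1
Sum = 1 + 4 + 1 + 5 + 3 + 1 + 4 + 1 = 20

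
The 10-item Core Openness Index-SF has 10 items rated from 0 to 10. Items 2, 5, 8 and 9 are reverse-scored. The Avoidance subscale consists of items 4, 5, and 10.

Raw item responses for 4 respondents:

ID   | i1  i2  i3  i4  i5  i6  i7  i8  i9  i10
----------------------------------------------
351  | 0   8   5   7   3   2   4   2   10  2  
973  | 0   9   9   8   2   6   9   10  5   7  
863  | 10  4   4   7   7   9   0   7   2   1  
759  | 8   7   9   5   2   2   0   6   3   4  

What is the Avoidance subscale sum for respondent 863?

Respondent 863 raw: 10, 4, 4, 7, 7, 9, 0, 7, 2, 1.
Avoidance items: 4, 5, 10.
Reverse-coded (on a 0–10 scale, reversed = 10 − raw):
  item 4: 7
  item 5: 10 − 7 = 3
  item 10: 1
Sum = 7 + 3 + 1 = 11

11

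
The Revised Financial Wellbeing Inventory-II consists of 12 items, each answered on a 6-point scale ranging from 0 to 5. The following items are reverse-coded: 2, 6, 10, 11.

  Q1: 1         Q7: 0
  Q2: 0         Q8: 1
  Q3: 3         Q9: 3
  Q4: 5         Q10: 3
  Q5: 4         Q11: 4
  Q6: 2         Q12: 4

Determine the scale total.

32

Reverse-coded items (reversed = (0+5) − raw = 5 − raw):
  item 2: 5 − 0 = 5
  item 6: 5 − 2 = 3
  item 10: 5 − 3 = 2
  item 11: 5 − 4 = 1
After reverse-coding: 1, 5, 3, 5, 4, 3, 0, 1, 3, 2, 1, 4
Total = 1 + 5 + 3 + 5 + 4 + 3 + 0 + 1 + 3 + 2 + 1 + 4 = 32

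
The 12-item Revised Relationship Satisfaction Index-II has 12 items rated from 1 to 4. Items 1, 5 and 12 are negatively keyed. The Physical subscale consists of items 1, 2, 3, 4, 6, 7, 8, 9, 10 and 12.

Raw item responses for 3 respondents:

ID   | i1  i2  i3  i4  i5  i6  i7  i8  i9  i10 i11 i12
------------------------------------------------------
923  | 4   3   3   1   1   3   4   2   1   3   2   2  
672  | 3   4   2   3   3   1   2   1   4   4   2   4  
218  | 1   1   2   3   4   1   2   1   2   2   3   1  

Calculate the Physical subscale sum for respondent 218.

Respondent 218 raw: 1, 1, 2, 3, 4, 1, 2, 1, 2, 2, 3, 1.
Physical items: 1, 2, 3, 4, 6, 7, 8, 9, 10, 12.
Reverse-coded (reverse-coded value = 5 − response):
  item 1: 5 − 1 = 4
  item 2: 1
  item 3: 2
  item 4: 3
  item 6: 1
  item 7: 2
  item 8: 1
  item 9: 2
  item 10: 2
  item 12: 5 − 1 = 4
Sum = 4 + 1 + 2 + 3 + 1 + 2 + 1 + 2 + 2 + 4 = 22

22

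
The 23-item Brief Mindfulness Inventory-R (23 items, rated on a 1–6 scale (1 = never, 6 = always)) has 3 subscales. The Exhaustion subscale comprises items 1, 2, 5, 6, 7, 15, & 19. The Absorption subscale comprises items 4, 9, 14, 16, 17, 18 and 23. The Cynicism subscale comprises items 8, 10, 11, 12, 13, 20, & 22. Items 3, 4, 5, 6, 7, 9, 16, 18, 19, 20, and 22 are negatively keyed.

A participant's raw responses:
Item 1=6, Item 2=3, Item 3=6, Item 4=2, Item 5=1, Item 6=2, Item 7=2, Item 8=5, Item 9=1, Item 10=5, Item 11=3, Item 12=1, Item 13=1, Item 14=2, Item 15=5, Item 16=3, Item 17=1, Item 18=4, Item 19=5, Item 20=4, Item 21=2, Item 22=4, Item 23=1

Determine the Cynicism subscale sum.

Cynicism items: 8, 10, 11, 12, 13, 20, 22.
Of these, items 20 & 22 are negatively keyed; reversed = (1+6) − raw = 7 − raw.
  item 8: 5
  item 10: 5
  item 11: 3
  item 12: 1
  item 13: 1
  item 20: 7 − 4 = 3
  item 22: 7 − 4 = 3
Sum = 5 + 5 + 3 + 1 + 1 + 3 + 3 = 21

21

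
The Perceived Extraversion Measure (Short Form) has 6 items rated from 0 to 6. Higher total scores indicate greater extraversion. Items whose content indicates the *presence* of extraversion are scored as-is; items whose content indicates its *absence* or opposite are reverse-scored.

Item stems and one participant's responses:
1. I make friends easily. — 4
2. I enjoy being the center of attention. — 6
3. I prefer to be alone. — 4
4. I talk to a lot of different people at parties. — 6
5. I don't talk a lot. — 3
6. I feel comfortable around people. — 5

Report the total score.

Items 3, 5 describe the absence/opposite of extraversion → reverse-score.
on a 0–6 scale, reversed = 6 − raw.
  item 1: 4
  item 2: 6
  item 3: 6 − 4 = 2
  item 4: 6
  item 5: 6 − 3 = 3
  item 6: 5
Total = 4 + 6 + 2 + 6 + 3 + 5 = 26

26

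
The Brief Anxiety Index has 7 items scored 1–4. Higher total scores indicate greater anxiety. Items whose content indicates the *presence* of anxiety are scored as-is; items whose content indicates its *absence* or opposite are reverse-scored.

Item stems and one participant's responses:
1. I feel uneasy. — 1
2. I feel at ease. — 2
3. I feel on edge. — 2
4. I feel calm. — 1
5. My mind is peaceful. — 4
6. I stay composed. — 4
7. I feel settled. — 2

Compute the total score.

15

Items 2, 4, 5, 6, 7 describe the absence/opposite of anxiety → reverse-score.
on a 1–4 scale, reversed = 5 − raw.
  item 1: 1
  item 2: 5 − 2 = 3
  item 3: 2
  item 4: 5 − 1 = 4
  item 5: 5 − 4 = 1
  item 6: 5 − 4 = 1
  item 7: 5 − 2 = 3
Total = 1 + 3 + 2 + 4 + 1 + 1 + 3 = 15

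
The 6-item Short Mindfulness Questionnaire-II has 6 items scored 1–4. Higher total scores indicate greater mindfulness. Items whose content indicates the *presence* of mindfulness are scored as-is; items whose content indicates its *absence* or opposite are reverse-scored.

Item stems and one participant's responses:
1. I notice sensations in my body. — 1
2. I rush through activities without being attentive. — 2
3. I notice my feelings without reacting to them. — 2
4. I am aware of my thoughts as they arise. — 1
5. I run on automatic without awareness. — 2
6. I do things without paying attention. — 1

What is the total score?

Items 2, 5, 6 describe the absence/opposite of mindfulness → reverse-score.
reverse-coded value = 5 − response.
  item 1: 1
  item 2: 5 − 2 = 3
  item 3: 2
  item 4: 1
  item 5: 5 − 2 = 3
  item 6: 5 − 1 = 4
Total = 1 + 3 + 2 + 1 + 3 + 4 = 14

14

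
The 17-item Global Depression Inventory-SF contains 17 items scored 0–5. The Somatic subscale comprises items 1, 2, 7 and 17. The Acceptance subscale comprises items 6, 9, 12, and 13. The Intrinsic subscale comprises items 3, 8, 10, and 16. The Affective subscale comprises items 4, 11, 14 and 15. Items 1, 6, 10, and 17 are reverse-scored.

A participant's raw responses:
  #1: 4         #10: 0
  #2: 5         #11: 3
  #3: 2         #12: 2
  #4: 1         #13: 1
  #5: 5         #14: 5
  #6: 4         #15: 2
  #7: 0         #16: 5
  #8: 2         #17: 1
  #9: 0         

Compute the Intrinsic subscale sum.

14

Intrinsic items: 3, 8, 10, 16.
Of these, item 10 is reverse-scored; reversed = (0+5) − raw = 5 − raw.
  item 3: 2
  item 8: 2
  item 10: 5 − 0 = 5
  item 16: 5
Sum = 2 + 2 + 5 + 5 = 14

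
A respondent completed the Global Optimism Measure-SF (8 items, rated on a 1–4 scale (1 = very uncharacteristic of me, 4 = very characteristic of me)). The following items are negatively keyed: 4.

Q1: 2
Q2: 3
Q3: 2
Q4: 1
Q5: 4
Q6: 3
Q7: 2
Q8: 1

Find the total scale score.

Raw sum = 18. Negatively keyed items: 4; their raw sum = 1.
Each reversal replaces raw with 5 − raw, changing the total by 5 − 2·raw per item.
Total = 18 + 1·5 − 2·1 = 18 + 5 − 2 = 21

21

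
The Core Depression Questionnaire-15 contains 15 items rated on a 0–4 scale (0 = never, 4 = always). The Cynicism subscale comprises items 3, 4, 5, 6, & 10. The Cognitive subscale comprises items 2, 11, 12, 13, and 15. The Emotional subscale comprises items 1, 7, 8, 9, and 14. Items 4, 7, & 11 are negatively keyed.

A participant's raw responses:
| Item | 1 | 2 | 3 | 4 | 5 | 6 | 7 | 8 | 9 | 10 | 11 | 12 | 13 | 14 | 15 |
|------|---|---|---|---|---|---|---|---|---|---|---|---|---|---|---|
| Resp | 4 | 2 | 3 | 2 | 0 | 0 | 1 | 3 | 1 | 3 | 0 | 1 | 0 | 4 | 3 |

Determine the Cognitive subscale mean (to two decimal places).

2.00

Cognitive items: 2, 11, 12, 13, 15.
Of these, item 11 is negatively keyed; reversed = (0+4) − raw = 4 − raw.
  item 2: 2
  item 11: 4 − 0 = 4
  item 12: 1
  item 13: 0
  item 15: 3
Sum = 2 + 4 + 1 + 0 + 3 = 10
Mean = 10 / 5 = 2.00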